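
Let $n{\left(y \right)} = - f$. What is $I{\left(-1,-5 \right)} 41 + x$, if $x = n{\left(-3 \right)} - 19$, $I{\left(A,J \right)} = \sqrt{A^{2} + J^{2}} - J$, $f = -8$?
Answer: $194 + 41 \sqrt{26} \approx 403.06$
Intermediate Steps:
$n{\left(y \right)} = 8$ ($n{\left(y \right)} = \left(-1\right) \left(-8\right) = 8$)
$x = -11$ ($x = 8 - 19 = -11$)
$I{\left(-1,-5 \right)} 41 + x = \left(\sqrt{\left(-1\right)^{2} + \left(-5\right)^{2}} - -5\right) 41 - 11 = \left(\sqrt{1 + 25} + 5\right) 41 - 11 = \left(\sqrt{26} + 5\right) 41 - 11 = \left(5 + \sqrt{26}\right) 41 - 11 = \left(205 + 41 \sqrt{26}\right) - 11 = 194 + 41 \sqrt{26}$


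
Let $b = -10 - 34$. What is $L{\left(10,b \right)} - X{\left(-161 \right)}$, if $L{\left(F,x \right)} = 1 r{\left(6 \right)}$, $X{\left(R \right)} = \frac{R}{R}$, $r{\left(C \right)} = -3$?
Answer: $-4$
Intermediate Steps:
$X{\left(R \right)} = 1$
$b = -44$
$L{\left(F,x \right)} = -3$ ($L{\left(F,x \right)} = 1 \left(-3\right) = -3$)
$L{\left(10,b \right)} - X{\left(-161 \right)} = -3 - 1 = -4$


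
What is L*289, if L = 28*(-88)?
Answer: -712096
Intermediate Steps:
L = -2464
L*289 = -2464*289 = -712096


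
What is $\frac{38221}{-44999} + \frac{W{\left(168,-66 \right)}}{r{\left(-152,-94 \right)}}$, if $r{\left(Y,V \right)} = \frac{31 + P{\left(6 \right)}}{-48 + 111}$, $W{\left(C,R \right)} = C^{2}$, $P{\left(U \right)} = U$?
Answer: $\frac{80011847711}{1664963} \approx 48056.0$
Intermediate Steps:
$r{\left(Y,V \right)} = \frac{37}{63}$ ($r{\left(Y,V \right)} = \frac{31 + 6}{-48 + 111} = \frac{37}{63}$)
$\frac{38221}{-44999} + \frac{W{\left(168,-66 \right)}}{r{\left(-152,-94 \right)}} = \frac{38221}{-44999} + \frac{168^{2}}{\frac{37}{63}} = 38221 \left(- \frac{1}{44999}\right) + 28224 \cdot \frac{63}{37} = - \frac{38221}{44999} + \frac{1778112}{37} = \frac{80011847711}{1664963}$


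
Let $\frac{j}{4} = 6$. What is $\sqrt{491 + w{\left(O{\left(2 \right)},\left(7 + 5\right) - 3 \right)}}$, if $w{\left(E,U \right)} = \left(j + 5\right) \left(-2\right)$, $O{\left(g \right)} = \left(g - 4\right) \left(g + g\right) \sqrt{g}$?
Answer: $\sqrt{433} \approx 20.809$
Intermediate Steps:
$j = 24$ ($j = 4 \cdot 6 = 24$)
$O{\left(g \right)} = 2 g^{\frac{3}{2}} \left(-4 + g\right)$ ($O{\left(g \right)} = \left(-4 + g\right) 2 g \sqrt{g} = 2 g \left(-4 + g\right) \sqrt{g} = 2 g^{\frac{3}{2}} \left(-4 + g\right)$)
$w{\left(E,U \right)} = -58$ ($w{\left(E,U \right)} = \left(24 + 5\right) \left(-2\right) = 29 \left(-2\right) = -58$)
$\sqrt{491 + w{\left(O{\left(2 \right)},\left(7 + 5\right) - 3 \right)}} = \sqrt{491 - 58} = \sqrt{433}$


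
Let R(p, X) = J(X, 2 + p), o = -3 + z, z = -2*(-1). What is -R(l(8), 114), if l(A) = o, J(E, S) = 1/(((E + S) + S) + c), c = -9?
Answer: -1/107 ≈ -0.0093458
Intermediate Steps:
z = 2
o = -1 (o = -3 + 2 = -1)
J(E, S) = 1/(-9 + E + 2*S) (J(E, S) = 1/(((E + S) + S) - 9) = 1/((E + 2*S) - 9) = 1/(-9 + E + 2*S))
l(A) = -1
R(p, X) = 1/(-5 + X + 2*p) (R(p, X) = 1/(-9 + X + 2*(2 + p)) = 1/(-9 + X + (4 + 2*p)) = 1/(-5 + X + 2*p))
-R(l(8), 114) = -1/(-5 + 114 + 2*(-1)) = -1/(-5 + 114 - 2) = -1/107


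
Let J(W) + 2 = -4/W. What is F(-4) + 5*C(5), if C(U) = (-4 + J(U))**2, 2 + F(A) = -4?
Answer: 1126/5 ≈ 225.20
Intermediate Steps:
F(A) = -6 (F(A) = -2 - 4 = -6)
J(W) = -2 - 4/W
C(U) = (-6 - 4/U)**2 (C(U) = (-4 + (-2 - 4/U))**2 = (-6 - 4/U)**2)
F(-4) + 5*C(5) = -6 + 5*(6 + 4/5)**2 = -6 + 5*(34/5)**2 = -6 + 5*(1156/25) = -6 + 1156/5 = 1126/5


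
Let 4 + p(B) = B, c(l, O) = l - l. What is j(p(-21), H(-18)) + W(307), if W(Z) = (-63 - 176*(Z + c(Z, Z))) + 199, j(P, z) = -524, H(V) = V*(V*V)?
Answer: -54420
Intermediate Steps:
c(l, O) = 0
p(B) = -4 + B
H(V) = V³ (H(V) = V*V² = V³)
W(Z) = 136 - 176*Z (W(Z) = (-63 - 176*(Z + 0)) + 199 = (-63 - 176*Z) + 199 = 136 - 176*Z)
j(p(-21), H(-18)) + W(307) = -524 + (136 - 176*307) = -524 + (136 - 54032) = -524 - 53896 = -54420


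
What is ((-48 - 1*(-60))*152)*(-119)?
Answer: -217056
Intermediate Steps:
((-48 - 1*(-60))*152)*(-119) = ((-48 + 60)*152)*(-119) = (12*152)*(-119) = 1824*(-119) = -217056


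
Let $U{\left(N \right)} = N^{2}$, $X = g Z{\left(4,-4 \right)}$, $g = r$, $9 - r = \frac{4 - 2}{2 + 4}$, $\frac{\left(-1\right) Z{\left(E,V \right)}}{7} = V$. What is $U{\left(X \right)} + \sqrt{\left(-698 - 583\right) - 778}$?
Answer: $\frac{529984}{9} + i \sqrt{2059} \approx 58887.0 + 45.376 i$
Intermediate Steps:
$Z{\left(E,V \right)} = - 7 V$
$r = \frac{26}{3}$ ($r = 9 - \frac{4 - 2}{2 + 4} = 9 - \frac{2}{6} = 9 - 2 \cdot \frac{1}{6} = 9 - \frac{1}{3} = \frac{26}{3} \approx 8.6667$)
$g = \frac{26}{3} \approx 8.6667$
$X = \frac{728}{3}$ ($X = \frac{26 \left(\left(-7\right) \left(-4\right)\right)}{3} = \frac{26}{3} \cdot 28 = \frac{728}{3} \approx 242.67$)
$U{\left(X \right)} + \sqrt{\left(-698 - 583\right) - 778} = \left(\frac{728}{3}\right)^{2} + \sqrt{\left(-698 - 583\right) - 778} = \frac{529984}{9} + \sqrt{-1281 - 778} = \frac{529984}{9} + \sqrt{-2059} = \frac{529984}{9} + i \sqrt{2059}$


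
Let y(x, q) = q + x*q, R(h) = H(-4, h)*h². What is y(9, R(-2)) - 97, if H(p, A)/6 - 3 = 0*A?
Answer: 623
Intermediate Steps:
H(p, A) = 18 (H(p, A) = 18 + 6*(0*A) = 18 + 6*0 = 18 + 0 = 18)
R(h) = 18*h²
y(x, q) = q + q*x
y(9, R(-2)) - 97 = (18*(-2)²)*(1 + 9) - 97 = (18*4)*10 - 97 = 72*10 - 97 = 720 - 97 = 623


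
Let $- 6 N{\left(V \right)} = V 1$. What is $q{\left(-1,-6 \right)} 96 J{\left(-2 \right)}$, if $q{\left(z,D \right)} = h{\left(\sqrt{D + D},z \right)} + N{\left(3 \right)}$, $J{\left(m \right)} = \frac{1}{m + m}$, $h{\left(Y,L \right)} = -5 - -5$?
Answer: $12$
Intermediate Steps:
$N{\left(V \right)} = - \frac{V}{6}$ ($N{\left(V \right)} = - \frac{V 1}{6} = - \frac{V}{6}$)
$h{\left(Y,L \right)} = 0$ ($h{\left(Y,L \right)} = -5 + 5 = 0$)
$J{\left(m \right)} = \frac{1}{2 m}$
$q{\left(z,D \right)} = - \frac{1}{2}$ ($q{\left(z,D \right)} = 0 - \frac{1}{2} = - \frac{1}{2}$)
$q{\left(-1,-6 \right)} 96 J{\left(-2 \right)} = \left(- \frac{1}{2}\right) 96 \frac{1}{2 \left(-2\right)} = - 48 \cdot \frac{1}{2} \left(- \frac{1}{2}\right) = \left(-48\right) \left(- \frac{1}{4}\right) = 12$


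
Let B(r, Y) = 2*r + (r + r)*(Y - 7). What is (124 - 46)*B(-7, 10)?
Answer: -4368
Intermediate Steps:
B(r, Y) = 2*r + 2*r*(-7 + Y) (B(r, Y) = 2*r + (2*r)*(-7 + Y) = 2*r + 2*r*(-7 + Y))
(124 - 46)*B(-7, 10) = (124 - 46)*(2*(-7)*(-6 + 10)) = 78*(2*(-7)*4) = 78*(-56) = -4368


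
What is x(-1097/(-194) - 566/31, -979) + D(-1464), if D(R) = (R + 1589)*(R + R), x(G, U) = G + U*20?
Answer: -2318953917/6014 ≈ -3.8559e+5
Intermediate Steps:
x(G, U) = G + 20*U
D(R) = 2*R*(1589 + R) (D(R) = (1589 + R)*(2*R) = 2*R*(1589 + R))
x(-1097/(-194) - 566/31, -979) + D(-1464) = ((-1097/(-194) - 566/31) + 20*(-979)) + 2*(-1464)*(1589 - 1464) = ((-1097*(-1/194) - 566*1/31) - 19580) + 2*(-1464)*125 = ((1097/194 - 566/31) - 19580) - 366000 = (-75797/6014 - 19580) - 366000 = -117829917/6014 - 366000 = -2318953917/6014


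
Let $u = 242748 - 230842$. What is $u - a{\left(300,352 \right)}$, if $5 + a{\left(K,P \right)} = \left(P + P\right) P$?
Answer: $-235897$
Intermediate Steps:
$a{\left(K,P \right)} = -5 + 2 P^{2}$ ($a{\left(K,P \right)} = -5 + \left(P + P\right) P = -5 + 2 P P = -5 + 2 P^{2}$)
$u = 11906$
$u - a{\left(300,352 \right)} = 11906 - \left(-5 + 2 \cdot 352^{2}\right) = 11906 - \left(-5 + 2 \cdot 123904\right) = 11906 - \left(-5 + 247808\right) = 11906 - 247803 = -235897$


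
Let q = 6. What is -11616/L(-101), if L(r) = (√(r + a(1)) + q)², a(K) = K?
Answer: 11616/289 + 21780*I/289 ≈ 40.194 + 75.363*I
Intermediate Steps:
L(r) = (6 + √(1 + r))² (L(r) = (√(r + 1) + 6)² = (√(1 + r) + 6)² = (6 + √(1 + r))²)
-11616/L(-101) = -11616/(6 + √(1 - 101))² = -11616/(6 + √(-100))² = -11616/(6 + 10*I)²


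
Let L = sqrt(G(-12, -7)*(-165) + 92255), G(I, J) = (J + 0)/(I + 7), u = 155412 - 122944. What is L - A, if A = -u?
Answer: 32468 + 2*sqrt(23006) ≈ 32771.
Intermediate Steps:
u = 32468
A = -32468 (A = -1*32468 = -32468)
G(I, J) = J/(7 + I)
L = 2*sqrt(23006) (L = sqrt(-7/(7 - 12)*(-165) + 92255) = sqrt(-7/(-5)*(-165) + 92255) = sqrt(-7*(-1/5)*(-165) + 92255) = sqrt((7/5)*(-165) + 92255) = sqrt(-231 + 92255) = sqrt(92024) = 2*sqrt(23006) ≈ 303.35)
L - A = 2*sqrt(23006) - 1*(-32468) = 2*sqrt(23006) + 32468 = 32468 + 2*sqrt(23006)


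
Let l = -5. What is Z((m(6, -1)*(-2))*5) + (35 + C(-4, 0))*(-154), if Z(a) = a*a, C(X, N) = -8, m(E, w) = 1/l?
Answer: -4154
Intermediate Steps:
m(E, w) = -⅕ (m(E, w) = 1/(-5) = -⅕)
Z(a) = a²
Z((m(6, -1)*(-2))*5) + (35 + C(-4, 0))*(-154) = (-⅕*(-2)*5)² + (35 - 8)*(-154) = ((⅖)*5)² + 27*(-154) = 2² - 4158 = 4 - 4158 = -4154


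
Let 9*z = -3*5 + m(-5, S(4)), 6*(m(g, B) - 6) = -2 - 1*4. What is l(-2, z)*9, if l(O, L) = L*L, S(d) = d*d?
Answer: 100/9 ≈ 11.111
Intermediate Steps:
S(d) = d²
m(g, B) = 5 (m(g, B) = 6 + (-2 - 1*4)/6 = 6 + (-2 - 4)/6 = 6 + (⅙)*(-6) = 6 - 1 = 5)
z = -10/9 (z = (-3*5 + 5)/9 = (-15 + 5)/9 = (⅑)*(-10) = -10/9 ≈ -1.1111)
l(O, L) = L²
l(-2, z)*9 = (-10/9)²*9 = (100/81)*9 = 100/9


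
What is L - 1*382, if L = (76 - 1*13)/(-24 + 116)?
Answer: -35081/92 ≈ -381.32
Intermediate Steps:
L = 63/92 (L = (76 - 13)/92 = 63*(1/92) = 63/92 ≈ 0.68478)
L - 1*382 = 63/92 - 1*382 = 63/92 - 382 = -35081/92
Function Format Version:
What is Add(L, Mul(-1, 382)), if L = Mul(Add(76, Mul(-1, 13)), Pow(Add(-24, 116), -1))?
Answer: Rational(-35081, 92) ≈ -381.32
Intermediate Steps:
L = Rational(63, 92) (L = Mul(Add(76, -13), Pow(92, -1)) = Mul(63, Rational(1, 92)) = Rational(63, 92) ≈ 0.68478)
Add(L, Mul(-1, 382)) = Add(Rational(63, 92), Mul(-1, 382)) = Add(Rational(63, 92), -382) = Rational(-35081, 92)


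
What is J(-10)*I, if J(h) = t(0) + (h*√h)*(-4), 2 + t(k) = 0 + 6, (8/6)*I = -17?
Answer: -51 - 510*I*√10 ≈ -51.0 - 1612.8*I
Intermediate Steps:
I = -51/4 (I = (¾)*(-17) = -51/4 ≈ -12.750)
t(k) = 4 (t(k) = -2 + (0 + 6) = -2 + 6 = 4)
J(h) = 4 - 4*h^(3/2) (J(h) = 4 + (h*√h)*(-4) = 4 + h^(3/2)*(-4) = 4 - 4*h^(3/2))
J(-10)*I = (4 - (-40)*I*√10)*(-51/4) = (4 + 40*I*√10)*(-51/4) = -51 - 510*I*√10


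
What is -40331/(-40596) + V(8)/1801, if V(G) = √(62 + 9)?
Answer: 40331/40596 + √71/1801 ≈ 0.99815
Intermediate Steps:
V(G) = √71
-40331/(-40596) + V(8)/1801 = -40331/(-40596) + √71/1801 = -40331*(-1/40596) + √71*(1/1801) = 40331/40596 + √71/1801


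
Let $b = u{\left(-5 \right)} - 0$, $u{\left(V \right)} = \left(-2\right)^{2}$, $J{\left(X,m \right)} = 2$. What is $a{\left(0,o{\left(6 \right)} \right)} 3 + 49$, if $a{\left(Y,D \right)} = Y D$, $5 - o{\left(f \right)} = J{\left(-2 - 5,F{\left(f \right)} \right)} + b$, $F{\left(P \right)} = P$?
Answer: $49$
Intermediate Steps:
$u{\left(V \right)} = 4$
$b = 4$ ($b = 4 - 0 = 4 + 0 = 4$)
$o{\left(f \right)} = -1$ ($o{\left(f \right)} = 5 - \left(2 + 4\right) = 5 - 6 = -1$)
$a{\left(Y,D \right)} = D Y$
$a{\left(0,o{\left(6 \right)} \right)} 3 + 49 = \left(-1\right) 0 \cdot 3 + 49 = 0 \cdot 3 + 49 = 0 + 49 = 49$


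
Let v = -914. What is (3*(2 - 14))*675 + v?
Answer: -25214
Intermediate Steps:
(3*(2 - 14))*675 + v = (3*(2 - 14))*675 - 914 = (3*(-12))*675 - 914 = -36*675 - 914 = -24300 - 914 = -25214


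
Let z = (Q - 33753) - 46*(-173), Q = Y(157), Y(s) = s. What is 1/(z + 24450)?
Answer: -1/1188 ≈ -0.00084175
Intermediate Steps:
Q = 157
z = -25638 (z = (157 - 33753) - 46*(-173) = -33596 + 7958 = -25638)
1/(z + 24450) = 1/(-25638 + 24450) = 1/(-1188) = -1/1188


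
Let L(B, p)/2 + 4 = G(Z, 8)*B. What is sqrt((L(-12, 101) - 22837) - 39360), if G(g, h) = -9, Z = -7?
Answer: I*sqrt(61989) ≈ 248.98*I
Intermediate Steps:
L(B, p) = -8 - 18*B (L(B, p) = -8 + 2*(-9*B) = -8 - 18*B)
sqrt((L(-12, 101) - 22837) - 39360) = sqrt(((-8 - 18*(-12)) - 22837) - 39360) = sqrt(((-8 + 216) - 22837) - 39360) = sqrt((208 - 22837) - 39360) = sqrt(-22629 - 39360) = sqrt(-61989) = I*sqrt(61989)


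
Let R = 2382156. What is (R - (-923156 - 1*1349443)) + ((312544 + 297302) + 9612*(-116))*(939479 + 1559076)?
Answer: -1262130409275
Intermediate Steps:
(R - (-923156 - 1*1349443)) + ((312544 + 297302) + 9612*(-116))*(939479 + 1559076) = (2382156 - (-923156 - 1*1349443)) + ((312544 + 297302) + 9612*(-116))*(939479 + 1559076) = (2382156 - (-923156 - 1349443)) + (609846 - 1114992)*2498555 = (2382156 - 1*(-2272599)) - 505146*2498555 = (2382156 + 2272599) - 1262135064030 = 4654755 - 1262135064030 = -1262130409275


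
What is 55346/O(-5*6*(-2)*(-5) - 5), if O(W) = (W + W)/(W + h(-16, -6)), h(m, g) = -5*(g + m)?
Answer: 1079247/61 ≈ 17693.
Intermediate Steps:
h(m, g) = -5*g - 5*m
O(W) = 2*W/(110 + W) (O(W) = (W + W)/(W + (-5*(-6) - 5*(-16))) = (2*W)/(W + (30 + 80)) = (2*W)/(W + 110) = (2*W)/(110 + W) = 2*W/(110 + W))
55346/O(-5*6*(-2)*(-5) - 5) = 55346/((2*(-5*6*(-2)*(-5) - 5)/(110 + (-5*6*(-2)*(-5) - 5)))) = 55346/((2*(-(-60)*(-5) - 5)/(110 + (-(-60)*(-5) - 5)))) = 55346/((2*(-5*60 - 5)/(110 + (-5*60 - 5)))) = 55346/((2*(-300 - 5)/(110 + (-300 - 5)))) = 55346/((2*(-305)/(110 - 305))) = 55346/((2*(-305)/(-195))) = 55346/((2*(-305)*(-1/195))) = 55346/(122/39) = 55346*(39/122) = 1079247/61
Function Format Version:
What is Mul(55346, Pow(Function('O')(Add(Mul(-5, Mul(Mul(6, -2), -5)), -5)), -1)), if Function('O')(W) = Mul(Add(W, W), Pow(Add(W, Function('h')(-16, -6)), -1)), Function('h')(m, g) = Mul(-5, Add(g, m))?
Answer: Rational(1079247, 61) ≈ 17693.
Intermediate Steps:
Function('h')(m, g) = Add(Mul(-5, g), Mul(-5, m))
Function('O')(W) = Mul(2, W, Pow(Add(110, W), -1)) (Function('O')(W) = Mul(Add(W, W), Pow(Add(W, Add(Mul(-5, -6), Mul(-5, -16))), -1)) = Mul(Mul(2, W), Pow(Add(W, Add(30, 80)), -1)) = Mul(Mul(2, W), Pow(Add(W, 110), -1)) = Mul(Mul(2, W), Pow(Add(110, W), -1)) = Mul(2, W, Pow(Add(110, W), -1)))
Mul(55346, Pow(Function('O')(Add(Mul(-5, Mul(Mul(6, -2), -5)), -5)), -1)) = Mul(55346, Pow(Mul(2, Add(Mul(-5, Mul(Mul(6, -2), -5)), -5), Pow(Add(110, Add(Mul(-5, Mul(Mul(6, -2), -5)), -5)), -1)), -1)) = Mul(55346, Pow(Mul(2, Add(Mul(-5, Mul(-12, -5)), -5), Pow(Add(110, Add(Mul(-5, Mul(-12, -5)), -5)), -1)), -1)) = Mul(55346, Pow(Mul(2, Add(Mul(-5, 60), -5), Pow(Add(110, Add(Mul(-5, 60), -5)), -1)), -1)) = Mul(55346, Pow(Mul(2, Add(-300, -5), Pow(Add(110, Add(-300, -5)), -1)), -1)) = Mul(55346, Pow(Mul(2, -305, Pow(Add(110, -305), -1)), -1)) = Mul(55346, Pow(Mul(2, -305, Pow(-195, -1)), -1)) = Mul(55346, Pow(Mul(2, -305, Rational(-1, 195)), -1)) = Mul(55346, Pow(Rational(122, 39), -1)) = Mul(55346, Rational(39, 122)) = Rational(1079247, 61)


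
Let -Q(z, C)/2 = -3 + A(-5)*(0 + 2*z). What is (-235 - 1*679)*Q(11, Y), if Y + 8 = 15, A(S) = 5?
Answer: 195596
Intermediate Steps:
Y = 7 (Y = -8 + 15 = 7)
Q(z, C) = 6 - 20*z (Q(z, C) = -2*(-3 + 5*(0 + 2*z)) = -2*(-3 + 5*(2*z)) = -2*(-3 + 10*z) = 6 - 20*z)
(-235 - 1*679)*Q(11, Y) = (-235 - 1*679)*(6 - 20*11) = (-235 - 679)*(6 - 220) = -914*(-214) = 195596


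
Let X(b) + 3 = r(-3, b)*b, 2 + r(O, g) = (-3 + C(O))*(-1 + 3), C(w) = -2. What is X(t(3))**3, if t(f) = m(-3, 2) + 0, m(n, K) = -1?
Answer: 729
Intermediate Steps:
r(O, g) = -12 (r(O, g) = -2 + (-3 - 2)*(-1 + 3) = -2 - 5*2 = -2 - 10 = -12)
t(f) = -1 (t(f) = -1 + 0 = -1)
X(b) = -3 - 12*b
X(t(3))**3 = (-3 - 12*(-1))**3 = (-3 + 12)**3 = 9**3 = 729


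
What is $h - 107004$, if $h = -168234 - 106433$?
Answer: $-381671$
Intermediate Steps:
$h = -274667$ ($h = -168234 - 106433 = -274667$)
$h - 107004 = -274667 - 107004 = -381671$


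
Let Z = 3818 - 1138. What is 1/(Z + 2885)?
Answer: 1/5565 ≈ 0.00017969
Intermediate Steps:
Z = 2680
1/(Z + 2885) = 1/(2680 + 2885) = 1/5565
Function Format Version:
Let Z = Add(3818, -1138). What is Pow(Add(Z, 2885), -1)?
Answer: Rational(1, 5565) ≈ 0.00017969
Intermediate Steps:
Z = 2680
Pow(Add(Z, 2885), -1) = Pow(Add(2680, 2885), -1) = Pow(5565, -1) = Rational(1, 5565)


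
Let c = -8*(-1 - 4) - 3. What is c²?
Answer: 1369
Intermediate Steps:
c = 37 (c = -8*(-5) - 3 = 40 - 3 = 37)
c² = 37² = 1369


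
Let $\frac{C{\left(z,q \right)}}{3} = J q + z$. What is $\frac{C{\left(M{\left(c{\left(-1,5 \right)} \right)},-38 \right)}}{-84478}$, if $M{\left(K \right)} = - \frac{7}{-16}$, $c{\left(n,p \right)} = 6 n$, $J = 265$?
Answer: $\frac{483339}{1351648} \approx 0.35759$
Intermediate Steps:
$M{\left(K \right)} = \frac{7}{16}$ ($M{\left(K \right)} = \left(-7\right) \left(- \frac{1}{16}\right) = \frac{7}{16}$)
$C{\left(z,q \right)} = 3 z + 795 q$ ($C{\left(z,q \right)} = 3 \left(265 q + z\right) = 3 \left(z + 265 q\right) = 3 z + 795 q$)
$\frac{C{\left(M{\left(c{\left(-1,5 \right)} \right)},-38 \right)}}{-84478} = \frac{3 \cdot \frac{7}{16} + 795 \left(-38\right)}{-84478} = \left(\frac{21}{16} - 30210\right) \left(- \frac{1}{84478}\right) = \left(- \frac{483339}{16}\right) \left(- \frac{1}{84478}\right) = \frac{483339}{1351648}$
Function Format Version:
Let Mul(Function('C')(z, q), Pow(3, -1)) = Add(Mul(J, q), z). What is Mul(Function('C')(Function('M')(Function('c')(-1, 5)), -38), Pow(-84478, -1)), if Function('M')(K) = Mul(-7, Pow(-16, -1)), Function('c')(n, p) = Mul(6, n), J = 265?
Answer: Rational(483339, 1351648) ≈ 0.35759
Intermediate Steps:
Function('M')(K) = Rational(7, 16) (Function('M')(K) = Mul(-7, Rational(-1, 16)) = Rational(7, 16))
Function('C')(z, q) = Add(Mul(3, z), Mul(795, q)) (Function('C')(z, q) = Mul(3, Add(Mul(265, q), z)) = Mul(3, Add(z, Mul(265, q))) = Add(Mul(3, z), Mul(795, q)))
Mul(Function('C')(Function('M')(Function('c')(-1, 5)), -38), Pow(-84478, -1)) = Mul(Add(Mul(3, Rational(7, 16)), Mul(795, -38)), Pow(-84478, -1)) = Mul(Add(Rational(21, 16), -30210), Rational(-1, 84478)) = Mul(Rational(-483339, 16), Rational(-1, 84478)) = Rational(483339, 1351648)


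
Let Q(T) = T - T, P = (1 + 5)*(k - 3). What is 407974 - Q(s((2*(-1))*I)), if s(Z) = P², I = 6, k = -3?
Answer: 407974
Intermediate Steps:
P = -36 (P = (1 + 5)*(-3 - 3) = 6*(-6) = -36)
s(Z) = 1296 (s(Z) = (-36)² = 1296)
Q(T) = 0
407974 - Q(s((2*(-1))*I)) = 407974 - 1*0 = 407974 + 0 = 407974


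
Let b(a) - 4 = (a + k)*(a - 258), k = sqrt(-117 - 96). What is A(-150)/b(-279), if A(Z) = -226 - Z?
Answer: -5693426/11254776263 - 20406*I*sqrt(213)/11254776263 ≈ -0.00050587 - 2.6461e-5*I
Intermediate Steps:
k = I*sqrt(213) (k = sqrt(-213) = I*sqrt(213) ≈ 14.595*I)
b(a) = 4 + (-258 + a)*(a + I*sqrt(213)) (b(a) = 4 + (a + I*sqrt(213))*(a - 258) = 4 + (a + I*sqrt(213))*(-258 + a) = 4 + (-258 + a)*(a + I*sqrt(213)))
A(-150)/b(-279) = (-226 - 1*(-150))/(4 + (-279)**2 - 258*(-279) - 258*I*sqrt(213) + I*(-279)*sqrt(213)) = (-226 + 150)/(4 + 77841 + 71982 - 258*I*sqrt(213) - 279*I*sqrt(213)) = -76/(149827 - 537*I*sqrt(213))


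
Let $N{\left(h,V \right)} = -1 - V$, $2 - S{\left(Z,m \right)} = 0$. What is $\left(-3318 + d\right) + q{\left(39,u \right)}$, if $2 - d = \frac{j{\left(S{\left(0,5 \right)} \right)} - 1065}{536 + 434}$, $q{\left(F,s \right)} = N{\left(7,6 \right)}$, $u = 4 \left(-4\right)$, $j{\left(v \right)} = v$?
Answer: $- \frac{3222247}{970} \approx -3321.9$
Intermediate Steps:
$S{\left(Z,m \right)} = 2$ ($S{\left(Z,m \right)} = 2 - 0 = 2 + 0 = 2$)
$u = -16$
$q{\left(F,s \right)} = -7$ ($q{\left(F,s \right)} = -1 - 6 = -7$)
$d = \frac{3003}{970}$ ($d = 2 - \frac{2 - 1065}{536 + 434} = 2 - - \frac{1063}{970} = 2 + \frac{1063}{970} = \frac{3003}{970} \approx 3.0959$)
$\left(-3318 + d\right) + q{\left(39,u \right)} = \left(-3318 + \frac{3003}{970}\right) - 7 = - \frac{3215457}{970} - 7 = - \frac{3222247}{970}$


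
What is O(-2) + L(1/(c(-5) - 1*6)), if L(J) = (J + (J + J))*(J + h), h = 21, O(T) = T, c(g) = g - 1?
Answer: -347/48 ≈ -7.2292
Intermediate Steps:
c(g) = -1 + g
L(J) = 3*J*(21 + J) (L(J) = (J + (J + J))*(J + 21) = (J + 2*J)*(21 + J) = (3*J)*(21 + J) = 3*J*(21 + J))
O(-2) + L(1/(c(-5) - 1*6)) = -2 + 3*(21 + 1/((-1 - 5) - 1*6))/((-1 - 5) - 1*6) = -2 + 3*(21 + 1/(-6 - 6))/(-6 - 6) = -2 + 3*(21 + 1/(-12))/(-12) = -2 + 3*(-1/12)*(21 - 1/12) = -2 + 3*(-1/12)*(251/12) = -2 - 251/48 = -347/48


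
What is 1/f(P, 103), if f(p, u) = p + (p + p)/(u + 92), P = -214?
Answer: -195/42158 ≈ -0.0046255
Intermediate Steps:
f(p, u) = p + 2*p/(92 + u) (f(p, u) = p + (2*p)/(92 + u) = p + 2*p/(92 + u))
1/f(P, 103) = 1/(-214*(94 + 103)/(92 + 103)) = 1/(-214*197/195) = 1/(-214*1/195*197) = 1/(-42158/195) = -195/42158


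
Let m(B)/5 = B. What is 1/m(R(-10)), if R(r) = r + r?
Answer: -1/100 ≈ -0.010000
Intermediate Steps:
R(r) = 2*r
m(B) = 5*B
1/m(R(-10)) = 1/(5*(2*(-10))) = 1/(5*(-20)) = 1/(-100) = -1/100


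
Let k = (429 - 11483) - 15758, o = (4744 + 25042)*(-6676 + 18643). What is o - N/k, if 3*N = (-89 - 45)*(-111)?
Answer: 4778556127651/13406 ≈ 3.5645e+8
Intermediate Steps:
N = 4958 (N = ((-89 - 45)*(-111))/3 = (-134*(-111))/3 = (⅓)*14874 = 4958)
o = 356449062 (o = 29786*11967 = 356449062)
k = -26812 (k = -11054 - 15758 = -26812)
o - N/k = 356449062 - 4958/(-26812) = 356449062 - 4958*(-1)/26812 = 356449062 - 1*(-2479/13406) = 356449062 + 2479/13406 = 4778556127651/13406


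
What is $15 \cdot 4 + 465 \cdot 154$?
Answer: $71670$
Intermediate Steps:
$15 \cdot 4 + 465 \cdot 154 = 60 + 71610 = 71670$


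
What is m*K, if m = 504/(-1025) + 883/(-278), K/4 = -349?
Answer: 729540526/142475 ≈ 5120.5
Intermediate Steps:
K = -1396 (K = 4*(-349) = -1396)
m = -1045187/284950 (m = 504*(-1/1025) + 883*(-1/278) = -504/1025 - 883/278 = -1045187/284950 ≈ -3.6680)
m*K = -1045187/284950*(-1396) = 729540526/142475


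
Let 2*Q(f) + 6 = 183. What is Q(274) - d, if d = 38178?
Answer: -76179/2 ≈ -38090.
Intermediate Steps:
Q(f) = 177/2 (Q(f) = -3 + (½)*183 = -3 + 183/2 = 177/2)
Q(274) - d = 177/2 - 1*38178 = 177/2 - 38178 = -76179/2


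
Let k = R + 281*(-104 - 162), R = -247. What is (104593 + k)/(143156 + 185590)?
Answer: 14800/164373 ≈ 0.090039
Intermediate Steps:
k = -74993 (k = -247 + 281*(-104 - 162) = -247 + 281*(-266) = -247 - 74746 = -74993)
(104593 + k)/(143156 + 185590) = (104593 - 74993)/(143156 + 185590) = 29600/328746 = 29600*(1/328746) = 14800/164373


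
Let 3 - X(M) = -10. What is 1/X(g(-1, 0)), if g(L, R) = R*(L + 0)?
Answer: 1/13 ≈ 0.076923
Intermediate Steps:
g(L, R) = L*R (g(L, R) = R*L = L*R)
X(M) = 13 (X(M) = 3 - 1*(-10) = 3 + 10 = 13)
1/X(g(-1, 0)) = 1/13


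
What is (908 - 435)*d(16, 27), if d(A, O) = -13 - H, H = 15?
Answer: -13244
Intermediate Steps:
d(A, O) = -28 (d(A, O) = -13 - 1*15 = -13 - 15 = -28)
(908 - 435)*d(16, 27) = (908 - 435)*(-28) = 473*(-28) = -13244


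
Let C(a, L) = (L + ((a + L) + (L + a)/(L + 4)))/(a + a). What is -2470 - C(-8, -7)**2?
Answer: -632609/256 ≈ -2471.1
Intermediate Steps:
C(a, L) = (a + 2*L + (L + a)/(4 + L))/(2*a) (C(a, L) = (L + ((L + a) + (L + a)/(4 + L)))/((2*a)) = (L + ((L + a) + (L + a)/(4 + L)))*(1/(2*a)) = (L + (L + a + (L + a)/(4 + L)))*(1/(2*a)) = (a + 2*L + (L + a)/(4 + L))*(1/(2*a)) = (a + 2*L + (L + a)/(4 + L))/(2*a))
-2470 - C(-8, -7)**2 = -2470 - ((1/2)*(2*(-7)**2 + 5*(-8) + 9*(-7) - 7*(-8))/(-8*(4 - 7)))**2 = -2470 - ((1/2)*(-1/8)*(2*49 - 40 - 63 + 56)/(-3))**2 = -2470 - ((1/2)*(-1/8)*(-1/3)*(98 - 40 - 63 + 56))**2 = -2470 - ((1/2)*(-1/8)*(-1/3)*51)**2 = -2470 - (17/16)**2 = -2470 - 1*289/256 = -2470 - 289/256 = -632609/256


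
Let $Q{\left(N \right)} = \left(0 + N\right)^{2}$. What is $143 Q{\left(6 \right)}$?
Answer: $5148$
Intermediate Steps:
$Q{\left(N \right)} = N^{2}$
$143 Q{\left(6 \right)} = 143 \cdot 6^{2} = 143 \cdot 36 = 5148$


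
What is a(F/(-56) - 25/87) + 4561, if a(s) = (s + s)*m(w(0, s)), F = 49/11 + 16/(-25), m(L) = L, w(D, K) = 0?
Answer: 4561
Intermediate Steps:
F = 1049/275 (F = 49*(1/11) + 16*(-1/25) = 49/11 - 16/25 = 1049/275 ≈ 3.8145)
a(s) = 0 (a(s) = (s + s)*0 = (2*s)*0 = 0)
a(F/(-56) - 25/87) + 4561 = 0 + 4561 = 4561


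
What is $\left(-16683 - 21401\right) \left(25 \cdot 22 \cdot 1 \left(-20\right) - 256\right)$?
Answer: $428673504$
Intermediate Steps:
$\left(-16683 - 21401\right) \left(25 \cdot 22 \cdot 1 \left(-20\right) - 256\right) = - 38084 \left(550 \left(-20\right) - 256\right) = - 38084 \left(-11000 - 256\right) = \left(-38084\right) \left(-11256\right) = 428673504$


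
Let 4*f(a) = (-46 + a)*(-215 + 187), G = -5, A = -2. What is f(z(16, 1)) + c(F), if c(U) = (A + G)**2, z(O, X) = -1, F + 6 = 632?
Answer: 378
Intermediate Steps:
F = 626 (F = -6 + 632 = 626)
c(U) = 49 (c(U) = (-2 - 5)**2 = (-7)**2 = 49)
f(a) = 322 - 7*a (f(a) = ((-46 + a)*(-215 + 187))/4 = ((-46 + a)*(-28))/4 = (1288 - 28*a)/4 = 322 - 7*a)
f(z(16, 1)) + c(F) = (322 - 7*(-1)) + 49 = (322 + 7) + 49 = 329 + 49 = 378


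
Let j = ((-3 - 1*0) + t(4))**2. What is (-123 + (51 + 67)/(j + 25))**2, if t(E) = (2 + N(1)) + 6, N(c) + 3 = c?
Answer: 4129024/289 ≈ 14287.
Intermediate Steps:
N(c) = -3 + c
t(E) = 6 (t(E) = (2 + (-3 + 1)) + 6 = (2 - 2) + 6 = 0 + 6 = 6)
j = 9 (j = ((-3 - 1*0) + 6)**2 = ((-3 + 0) + 6)**2 = (-3 + 6)**2 = 3**2 = 9)
(-123 + (51 + 67)/(j + 25))**2 = (-123 + (51 + 67)/(9 + 25))**2 = (-123 + 118/34)**2 = (-123 + 118*(1/34))**2 = (-123 + 59/17)**2 = (-2032/17)**2 = 4129024/289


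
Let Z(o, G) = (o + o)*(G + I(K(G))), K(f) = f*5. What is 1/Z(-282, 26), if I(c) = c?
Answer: -1/87984 ≈ -1.1366e-5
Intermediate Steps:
K(f) = 5*f
Z(o, G) = 12*G*o (Z(o, G) = (o + o)*(G + 5*G) = (2*o)*(6*G) = 12*G*o)
1/Z(-282, 26) = 1/(12*26*(-282)) = 1/(-87984) = -1/87984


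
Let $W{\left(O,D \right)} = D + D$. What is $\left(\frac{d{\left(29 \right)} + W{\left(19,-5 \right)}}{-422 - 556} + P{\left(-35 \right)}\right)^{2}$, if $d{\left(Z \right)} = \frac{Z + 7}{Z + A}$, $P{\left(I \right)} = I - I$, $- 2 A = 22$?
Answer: $\frac{16}{239121} \approx 6.6912 \cdot 10^{-5}$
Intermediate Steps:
$A = -11$ ($A = \left(- \frac{1}{2}\right) 22 = -11$)
$P{\left(I \right)} = 0$
$W{\left(O,D \right)} = 2 D$
$d{\left(Z \right)} = \frac{7 + Z}{-11 + Z}$ ($d{\left(Z \right)} = \frac{Z + 7}{Z - 11} = \frac{7 + Z}{-11 + Z}$)
$\left(\frac{d{\left(29 \right)} + W{\left(19,-5 \right)}}{-422 - 556} + P{\left(-35 \right)}\right)^{2} = \left(\frac{\frac{7 + 29}{-11 + 29} + 2 \left(-5\right)}{-422 - 556} + 0\right)^{2} = \left(\frac{\frac{1}{18} \cdot 36 - 10}{-978} + 0\right)^{2} = \left(\left(\frac{1}{18} \cdot 36 - 10\right) \left(- \frac{1}{978}\right) + 0\right)^{2} = \left(\left(2 - 10\right) \left(- \frac{1}{978}\right) + 0\right)^{2} = \left(\left(-8\right) \left(- \frac{1}{978}\right) + 0\right)^{2} = \left(\frac{4}{489} + 0\right)^{2} = \left(\frac{4}{489}\right)^{2} = \frac{16}{239121}$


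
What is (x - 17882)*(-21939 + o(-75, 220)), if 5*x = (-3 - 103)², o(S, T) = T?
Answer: 1697861106/5 ≈ 3.3957e+8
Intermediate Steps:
x = 11236/5 (x = (-3 - 103)²/5 = (⅕)*(-106)² = (⅕)*11236 = 11236/5 ≈ 2247.2)
(x - 17882)*(-21939 + o(-75, 220)) = (11236/5 - 17882)*(-21939 + 220) = -78174/5*(-21719) = 1697861106/5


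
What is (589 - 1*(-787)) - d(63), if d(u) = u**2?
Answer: -2593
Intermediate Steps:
(589 - 1*(-787)) - d(63) = (589 - 1*(-787)) - 1*63**2 = (589 + 787) - 1*3969 = 1376 - 3969 = -2593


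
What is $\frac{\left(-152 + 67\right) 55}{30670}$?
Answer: $- \frac{935}{6134} \approx -0.15243$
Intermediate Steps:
$\frac{\left(-152 + 67\right) 55}{30670} = \left(-85\right) 55 \cdot \frac{1}{30670} = \left(-4675\right) \frac{1}{30670} = - \frac{935}{6134}$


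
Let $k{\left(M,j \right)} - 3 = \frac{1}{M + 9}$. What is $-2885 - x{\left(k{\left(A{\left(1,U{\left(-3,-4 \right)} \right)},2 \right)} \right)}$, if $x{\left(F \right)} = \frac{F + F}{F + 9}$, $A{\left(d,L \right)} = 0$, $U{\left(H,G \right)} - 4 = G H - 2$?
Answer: $- \frac{314521}{109} \approx -2885.5$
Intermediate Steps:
$U{\left(H,G \right)} = 2 + G H$ ($U{\left(H,G \right)} = 4 + \left(G H - 2\right) = 4 + \left(-2 + G H\right) = 2 + G H$)
$k{\left(M,j \right)} = 3 + \frac{1}{9 + M}$ ($k{\left(M,j \right)} = 3 + \frac{1}{M + 9} = 3 + \frac{1}{9 + M}$)
$x{\left(F \right)} = \frac{2 F}{9 + F}$
$-2885 - x{\left(k{\left(A{\left(1,U{\left(-3,-4 \right)} \right)},2 \right)} \right)} = -2885 - \frac{2 \frac{28 + 3 \cdot 0}{9 + 0}}{9 + \frac{28 + 3 \cdot 0}{9 + 0}} = -2885 - \frac{2 \frac{28 + 0}{9}}{9 + \frac{28 + 0}{9}} = -2885 - \frac{2 \cdot \frac{1}{9} \cdot 28}{9 + \frac{1}{9} \cdot 28} = -2885 - 2 \cdot \frac{28}{9} \frac{1}{9 + \frac{28}{9}} = -2885 - 2 \cdot \frac{28}{9} \frac{1}{\frac{109}{9}} = -2885 - 2 \cdot \frac{28}{9} \cdot \frac{9}{109} = -2885 - \frac{56}{109} = - \frac{314521}{109}$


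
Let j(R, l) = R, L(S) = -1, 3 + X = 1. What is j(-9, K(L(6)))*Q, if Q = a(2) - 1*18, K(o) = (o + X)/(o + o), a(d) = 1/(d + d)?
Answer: 639/4 ≈ 159.75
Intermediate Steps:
X = -2 (X = -3 + 1 = -2)
a(d) = 1/(2*d)
K(o) = (-2 + o)/(2*o) (K(o) = (o - 2)/(o + o) = (-2 + o)/((2*o)) = (-2 + o)*(1/(2*o)) = (-2 + o)/(2*o))
Q = -71/4 (Q = (1/2)/2 - 1*18 = (1/2)*(1/2) - 18 = 1/4 - 18 = -71/4 ≈ -17.750)
j(-9, K(L(6)))*Q = -9*(-71/4) = 639/4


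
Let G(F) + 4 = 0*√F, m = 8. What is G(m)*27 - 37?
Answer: -145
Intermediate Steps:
G(F) = -4 (G(F) = -4 + 0*√F = -4 + 0 = -4)
G(m)*27 - 37 = -4*27 - 37 = -108 - 37 = -145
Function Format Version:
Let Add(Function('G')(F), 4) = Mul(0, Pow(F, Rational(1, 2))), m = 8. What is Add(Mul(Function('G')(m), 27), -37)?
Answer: -145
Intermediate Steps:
Function('G')(F) = -4 (Function('G')(F) = Add(-4, Mul(0, Pow(F, Rational(1, 2)))) = Add(-4, 0) = -4)
Add(Mul(Function('G')(m), 27), -37) = Add(Mul(-4, 27), -37) = Add(-108, -37) = -145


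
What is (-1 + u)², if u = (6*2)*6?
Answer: 5041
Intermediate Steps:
u = 72 (u = 12*6 = 72)
(-1 + u)² = (-1 + 72)² = 71² = 5041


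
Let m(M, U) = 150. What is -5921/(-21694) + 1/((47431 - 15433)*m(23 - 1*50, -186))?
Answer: 14209522697/52062345900 ≈ 0.27293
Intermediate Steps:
-5921/(-21694) + 1/((47431 - 15433)*m(23 - 1*50, -186)) = -5921/(-21694) + 1/((47431 - 15433)*150) = -5921*(-1/21694) + (1/150)/31998 = 5921/21694 + (1/31998)*(1/150) = 5921/21694 + 1/4799700 = 14209522697/52062345900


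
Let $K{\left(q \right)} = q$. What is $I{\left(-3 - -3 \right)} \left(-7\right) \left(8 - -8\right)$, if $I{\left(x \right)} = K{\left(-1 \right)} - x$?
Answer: $112$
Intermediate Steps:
$I{\left(x \right)} = -1 - x$
$I{\left(-3 - -3 \right)} \left(-7\right) \left(8 - -8\right) = \left(-1 - \left(-3 - -3\right)\right) \left(-7\right) \left(8 - -8\right) = \left(-1 - \left(-3 + 3\right)\right) \left(-7\right) \left(8 + 8\right) = \left(-1 - 0\right) \left(-7\right) 16 = \left(-1 + 0\right) \left(-7\right) 16 = \left(-1\right) \left(-7\right) 16 = 7 \cdot 16 = 112$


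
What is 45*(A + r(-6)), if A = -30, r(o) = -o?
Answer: -1080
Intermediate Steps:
45*(A + r(-6)) = 45*(-30 - 1*(-6)) = 45*(-30 + 6) = 45*(-24) = -1080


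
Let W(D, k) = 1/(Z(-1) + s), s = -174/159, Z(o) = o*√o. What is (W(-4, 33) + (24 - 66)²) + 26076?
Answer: 171853246/6173 + 2809*I/6173 ≈ 27840.0 + 0.45505*I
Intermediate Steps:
Z(o) = o^(3/2)
s = -58/53 (s = -174*1/159 = -58/53 ≈ -1.0943)
W(D, k) = 2809*(-58/53 + I)/6173 (W(D, k) = 1/((-1)^(3/2) - 58/53) = 1/(-I - 58/53) = 1/(-58/53 - I) = 2809*(-58/53 + I)/6173)
(W(-4, 33) + (24 - 66)²) + 26076 = ((-3074/6173 + 2809*I/6173) + (24 - 66)²) + 26076 = ((-3074/6173 + 2809*I/6173) + (-42)²) + 26076 = ((-3074/6173 + 2809*I/6173) + 1764) + 26076 = (10886098/6173 + 2809*I/6173) + 26076 = 171853246/6173 + 2809*I/6173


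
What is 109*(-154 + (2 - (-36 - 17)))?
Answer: -10791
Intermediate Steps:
109*(-154 + (2 - (-36 - 17))) = 109*(-154 + (2 - 1*(-53))) = 109*(-154 + (2 + 53)) = 109*(-154 + 55) = 109*(-99) = -10791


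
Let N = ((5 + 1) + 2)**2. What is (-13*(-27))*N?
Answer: 22464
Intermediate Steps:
N = 64 (N = (6 + 2)**2 = 8**2 = 64)
(-13*(-27))*N = -13*(-27)*64 = 351*64 = 22464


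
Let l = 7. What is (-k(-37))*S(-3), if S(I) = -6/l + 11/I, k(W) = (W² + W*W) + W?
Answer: 256595/21 ≈ 12219.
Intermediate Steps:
k(W) = W + 2*W² (k(W) = (W² + W²) + W = 2*W² + W = W + 2*W²)
S(I) = -6/7 + 11/I
(-k(-37))*S(-3) = (-(-37)*(1 + 2*(-37)))*(-6/7 + 11/(-3)) = (-(-37)*(1 - 74))*(-6/7 + 11*(-⅓)) = (-(-37)*(-73))*(-6/7 - 11/3) = -1*2701*(-95/21) = -2701*(-95/21) = 256595/21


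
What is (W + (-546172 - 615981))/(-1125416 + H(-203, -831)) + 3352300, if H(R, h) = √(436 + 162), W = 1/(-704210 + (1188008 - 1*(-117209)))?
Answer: 1275906105694270658730460/380606065287732603 + 349231044035*√598/380606065287732603 ≈ 3.3523e+6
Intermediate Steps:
W = 1/601007 (W = 1/(-704210 + (1188008 + 117209)) = 1/(-704210 + 1305217) = 1/601007 ≈ 1.6639e-6)
H(R, h) = √598
(W + (-546172 - 615981))/(-1125416 + H(-203, -831)) + 3352300 = (1/601007 + (-546172 - 615981))/(-1125416 + √598) + 3352300 = (1/601007 - 1162153)/(-1125416 + √598) + 3352300 = -698462088070/(601007*(-1125416 + √598)) + 3352300 = 3352300 - 698462088070/(601007*(-1125416 + √598))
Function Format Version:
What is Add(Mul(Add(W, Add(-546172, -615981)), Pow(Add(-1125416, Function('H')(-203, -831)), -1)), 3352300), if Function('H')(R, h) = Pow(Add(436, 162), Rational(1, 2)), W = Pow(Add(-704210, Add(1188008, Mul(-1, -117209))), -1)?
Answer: Add(Rational(1275906105694270658730460, 380606065287732603), Mul(Rational(349231044035, 380606065287732603), Pow(598, Rational(1, 2)))) ≈ 3.3523e+6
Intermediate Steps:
W = Rational(1, 601007) (W = Pow(Add(-704210, Add(1188008, 117209)), -1) = Pow(Add(-704210, 1305217), -1) = Pow(601007, -1) = Rational(1, 601007) ≈ 1.6639e-6)
Function('H')(R, h) = Pow(598, Rational(1, 2))
Add(Mul(Add(W, Add(-546172, -615981)), Pow(Add(-1125416, Function('H')(-203, -831)), -1)), 3352300) = Add(Mul(Add(Rational(1, 601007), Add(-546172, -615981)), Pow(Add(-1125416, Pow(598, Rational(1, 2))), -1)), 3352300) = Add(Mul(Add(Rational(1, 601007), -1162153), Pow(Add(-1125416, Pow(598, Rational(1, 2))), -1)), 3352300) = Add(Mul(Rational(-698462088070, 601007), Pow(Add(-1125416, Pow(598, Rational(1, 2))), -1)), 3352300) = Add(3352300, Mul(Rational(-698462088070, 601007), Pow(Add(-1125416, Pow(598, Rational(1, 2))), -1)))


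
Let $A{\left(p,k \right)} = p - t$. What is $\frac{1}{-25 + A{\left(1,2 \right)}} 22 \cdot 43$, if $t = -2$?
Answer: $-43$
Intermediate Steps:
$A{\left(p,k \right)} = 2 + p$ ($A{\left(p,k \right)} = p - -2 = p + 2 = 2 + p$)
$\frac{1}{-25 + A{\left(1,2 \right)}} 22 \cdot 43 = \frac{1}{-25 + \left(2 + 1\right)} 22 \cdot 43 = \frac{1}{-25 + 3} \cdot 22 \cdot 43 = \frac{1}{-22} \cdot 22 \cdot 43 = \left(- \frac{1}{22}\right) 22 \cdot 43 = \left(-1\right) 43 = -43$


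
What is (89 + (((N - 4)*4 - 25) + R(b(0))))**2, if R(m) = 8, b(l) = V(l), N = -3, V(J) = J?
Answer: 1936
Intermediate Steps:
b(l) = l
(89 + (((N - 4)*4 - 25) + R(b(0))))**2 = (89 + (((-3 - 4)*4 - 25) + 8))**2 = (89 + ((-7*4 - 25) + 8))**2 = (89 + ((-28 - 25) + 8))**2 = (89 + (-53 + 8))**2 = (89 - 45)**2 = 44**2 = 1936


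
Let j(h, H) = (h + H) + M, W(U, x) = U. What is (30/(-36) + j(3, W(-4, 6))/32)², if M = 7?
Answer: 961/2304 ≈ 0.41710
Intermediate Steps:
j(h, H) = 7 + H + h (j(h, H) = (h + H) + 7 = (H + h) + 7 = 7 + H + h)
(30/(-36) + j(3, W(-4, 6))/32)² = (30/(-36) + (7 - 4 + 3)/32)² = (30*(-1/36) + 6*(1/32))² = (-⅚ + 3/16)² = (-31/48)² = 961/2304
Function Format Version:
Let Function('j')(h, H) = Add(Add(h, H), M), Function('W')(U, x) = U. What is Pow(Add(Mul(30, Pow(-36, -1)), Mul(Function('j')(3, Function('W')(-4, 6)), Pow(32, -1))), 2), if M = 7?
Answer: Rational(961, 2304) ≈ 0.41710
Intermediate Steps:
Function('j')(h, H) = Add(7, H, h) (Function('j')(h, H) = Add(Add(h, H), 7) = Add(Add(H, h), 7) = Add(7, H, h))
Pow(Add(Mul(30, Pow(-36, -1)), Mul(Function('j')(3, Function('W')(-4, 6)), Pow(32, -1))), 2) = Pow(Add(Mul(30, Pow(-36, -1)), Mul(Add(7, -4, 3), Pow(32, -1))), 2) = Pow(Add(Mul(30, Rational(-1, 36)), Mul(6, Rational(1, 32))), 2) = Pow(Add(Rational(-5, 6), Rational(3, 16)), 2) = Pow(Rational(-31, 48), 2) = Rational(961, 2304)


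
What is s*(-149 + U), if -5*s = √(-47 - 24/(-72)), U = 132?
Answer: 34*I*√105/15 ≈ 23.226*I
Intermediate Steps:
s = -2*I*√105/15 (s = -√(-47 - 24/(-72))/5 = -√(-47 - 24*(-1/72))/5 = -√(-47 + ⅓)/5 = -2*I*√105/15 ≈ -1.3663*I)
s*(-149 + U) = (-2*I*√105/15)*(-149 + 132) = -2*I*√105/15*(-17) = 34*I*√105/15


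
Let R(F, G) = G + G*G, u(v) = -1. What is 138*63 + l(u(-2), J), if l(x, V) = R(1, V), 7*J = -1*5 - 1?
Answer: 426000/49 ≈ 8693.9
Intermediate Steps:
J = -6/7 (J = (-1*5 - 1)/7 = (-5 - 1)/7 = (⅐)*(-6) = -6/7 ≈ -0.85714)
R(F, G) = G + G²
l(x, V) = V*(1 + V)
138*63 + l(u(-2), J) = 138*63 - 6*(1 - 6/7)/7 = 8694 - 6/7*⅐ = 8694 - 6/49 = 426000/49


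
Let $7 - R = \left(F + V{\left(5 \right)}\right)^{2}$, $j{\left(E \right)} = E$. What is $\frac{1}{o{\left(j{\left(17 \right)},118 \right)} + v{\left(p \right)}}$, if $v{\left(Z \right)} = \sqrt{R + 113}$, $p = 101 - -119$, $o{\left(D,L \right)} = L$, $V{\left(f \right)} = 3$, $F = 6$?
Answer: $\frac{118}{13885} - \frac{\sqrt{39}}{13885} \approx 0.0080486$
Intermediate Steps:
$R = -74$ ($R = 7 - \left(6 + 3\right)^{2} = 7 - 9^{2} = 7 - 81 = -74$)
$p = 220$ ($p = 101 + 119 = 220$)
$v{\left(Z \right)} = \sqrt{39}$ ($v{\left(Z \right)} = \sqrt{-74 + 113} = \sqrt{39}$)
$\frac{1}{o{\left(j{\left(17 \right)},118 \right)} + v{\left(p \right)}} = \frac{1}{118 + \sqrt{39}}$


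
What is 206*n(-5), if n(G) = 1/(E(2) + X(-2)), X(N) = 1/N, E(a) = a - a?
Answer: -412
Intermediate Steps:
E(a) = 0
X(N) = 1/N
n(G) = -2 (n(G) = 1/(0 + 1/(-2)) = 1/(0 - 1/2) = 1/(-1/2) = -2)
206*n(-5) = 206*(-2) = -412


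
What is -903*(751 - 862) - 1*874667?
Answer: -774434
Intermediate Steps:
-903*(751 - 862) - 1*874667 = -903*(-111) - 874667 = 100233 - 874667 = -774434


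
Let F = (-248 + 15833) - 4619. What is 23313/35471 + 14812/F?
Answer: 390523405/194487493 ≈ 2.0080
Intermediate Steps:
F = 10966 (F = 15585 - 4619 = 10966)
23313/35471 + 14812/F = 23313/35471 + 14812/10966 = 23313*(1/35471) + 14812*(1/10966) = 23313/35471 + 7406/5483 = 390523405/194487493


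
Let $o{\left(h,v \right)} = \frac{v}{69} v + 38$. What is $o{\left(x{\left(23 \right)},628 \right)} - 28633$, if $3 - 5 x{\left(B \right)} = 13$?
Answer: $- \frac{1578671}{69} \approx -22879.0$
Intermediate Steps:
$x{\left(B \right)} = -2$ ($x{\left(B \right)} = \frac{3}{5} - \frac{13}{5} = -2$)
$o{\left(h,v \right)} = 38 + \frac{v^{2}}{69}$ ($o{\left(h,v \right)} = v \frac{1}{69} v + 38 = \frac{v}{69} v + 38 = \frac{v^{2}}{69} + 38 = 38 + \frac{v^{2}}{69}$)
$o{\left(x{\left(23 \right)},628 \right)} - 28633 = \left(38 + \frac{628^{2}}{69}\right) - 28633 = \left(38 + \frac{1}{69} \cdot 394384\right) - 28633 = \left(38 + \frac{394384}{69}\right) - 28633 = \frac{397006}{69} - 28633 = - \frac{1578671}{69}$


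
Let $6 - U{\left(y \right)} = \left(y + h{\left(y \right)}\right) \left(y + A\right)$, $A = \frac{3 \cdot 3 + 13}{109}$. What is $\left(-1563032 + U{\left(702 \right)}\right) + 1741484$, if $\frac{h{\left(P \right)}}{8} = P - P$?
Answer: $- \frac{34279158}{109} \approx -3.1449 \cdot 10^{5}$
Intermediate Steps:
$h{\left(P \right)} = 0$ ($h{\left(P \right)} = 8 \left(P - P\right) = 8 \cdot 0 = 0$)
$A = \frac{22}{109}$ ($A = \left(9 + 13\right) \frac{1}{109} = 22 \cdot \frac{1}{109} = \frac{22}{109} \approx 0.20183$)
$U{\left(y \right)} = 6 - y \left(\frac{22}{109} + y\right)$ ($U{\left(y \right)} = 6 - \left(y + 0\right) \left(y + \frac{22}{109}\right) = 6 - y \left(\frac{22}{109} + y\right)$)
$\left(-1563032 + U{\left(702 \right)}\right) + 1741484 = \left(-1563032 - \frac{53730426}{109}\right) + 1741484 = - \frac{224100914}{109} + 1741484 = - \frac{34279158}{109}$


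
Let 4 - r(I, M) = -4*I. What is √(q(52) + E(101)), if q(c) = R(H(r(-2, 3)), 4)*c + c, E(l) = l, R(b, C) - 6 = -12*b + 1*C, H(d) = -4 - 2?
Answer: √4417 ≈ 66.460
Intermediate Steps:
r(I, M) = 4 + 4*I (r(I, M) = 4 - (-4)*I = 4 + 4*I)
H(d) = -6
R(b, C) = 6 + C - 12*b (R(b, C) = 6 + (-12*b + 1*C) = 6 + (-12*b + C) = 6 + (C - 12*b) = 6 + C - 12*b)
q(c) = 83*c (q(c) = (6 + 4 - 12*(-6))*c + c = (6 + 4 + 72)*c + c = 82*c + c = 83*c)
√(q(52) + E(101)) = √(83*52 + 101) = √(4316 + 101) = √4417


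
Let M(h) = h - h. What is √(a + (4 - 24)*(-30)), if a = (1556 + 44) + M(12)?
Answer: 10*√22 ≈ 46.904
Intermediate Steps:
M(h) = 0
a = 1600 (a = (1556 + 44) + 0 = 1600 + 0 = 1600)
√(a + (4 - 24)*(-30)) = √(1600 + (4 - 24)*(-30)) = √(1600 - 20*(-30)) = √(1600 + 600) = √2200 = 10*√22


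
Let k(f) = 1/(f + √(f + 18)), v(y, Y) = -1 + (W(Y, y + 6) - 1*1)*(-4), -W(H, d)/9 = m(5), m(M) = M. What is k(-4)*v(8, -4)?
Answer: -366 - 183*√14/2 ≈ -708.36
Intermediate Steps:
W(H, d) = -45 (W(H, d) = -9*5 = -45)
v(y, Y) = 183 (v(y, Y) = -1 + (-45 - 1*1)*(-4) = -1 + (-45 - 1)*(-4) = -1 - 46*(-4) = -1 + 184 = 183)
k(f) = 1/(f + √(18 + f))
k(-4)*v(8, -4) = 183/(-4 + √(18 - 4)) = 183/(-4 + √14)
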